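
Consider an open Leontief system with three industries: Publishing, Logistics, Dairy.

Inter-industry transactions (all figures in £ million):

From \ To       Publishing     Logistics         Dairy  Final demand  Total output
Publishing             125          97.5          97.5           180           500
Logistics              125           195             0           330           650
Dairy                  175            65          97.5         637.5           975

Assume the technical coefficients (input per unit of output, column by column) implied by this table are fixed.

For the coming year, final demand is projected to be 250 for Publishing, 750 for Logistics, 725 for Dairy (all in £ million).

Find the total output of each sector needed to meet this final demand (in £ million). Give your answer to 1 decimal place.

Technical coefficients a_ij = z_ij / X_j:
  a_PP = 125/500 = 0.25, a_LP = 125/500 = 0.25, a_DP = 175/500 = 0.35
  a_PL = 97.5/650 = 0.15, a_LL = 195/650 = 0.30, a_DL = 65/650 = 0.10
  a_PD = 97.5/975 = 0.10, a_LD = 0/975 = 0.00, a_DD = 97.5/975 = 0.10
I − A =
  [   0.75    -0.15    -0.10]
  [  -0.25     0.70     0.00]
  [  -0.35    -0.10     0.90]
Cofactors of I−A, C_ij = (−1)^(i+j)·(minor ij) (rows/columns in the sector order above):
  C_11 = (0.70)(0.90) − (0.00)(-0.10) = 0.6300
  C_12 = −[(-0.25)(0.90) − (0.00)(-0.35)] = 0.2250
  C_13 = (-0.25)(-0.10) − (0.70)(-0.35) = 0.2700
  C_21 = −[(-0.15)(0.90) − (-0.10)(-0.10)] = 0.1450
  C_22 = (0.75)(0.90) − (-0.10)(-0.35) = 0.6400
  C_23 = −[(0.75)(-0.10) − (-0.15)(-0.35)] = 0.1275
  C_31 = (-0.15)(0.00) − (-0.10)(0.70) = 0.0700
  C_32 = −[(0.75)(0.00) − (-0.10)(-0.25)] = 0.0250
  C_33 = (0.75)(0.70) − (-0.15)(-0.25) = 0.4875
det(I−A) = Σ_j (I−A)_1j·C_1j = (0.75)(0.6300) + (-0.15)(0.2250) + (-0.10)(0.2700) = 0.41175
adj(I−A) = Cᵀ =
  [ 0.6300   0.1450   0.0700]
  [ 0.2250   0.6400   0.0250]
  [ 0.2700   0.1275   0.4875]
(I − A)⁻¹ = adj(I−A) / det(I−A) ≈
  [   1.5301     0.3522     0.1700]
  [   0.5464     1.5543     0.0607]
  [   0.6557     0.3097     1.1840]
x = (I − A)⁻¹ d = adj(I−A)·d / det(I−A), with det(I−A) = 0.41175:
  x_P = (0.6300·250 + 0.1450·750 + 0.0700·725) / 0.41175 = 317.00 / 0.41175 ≈ 769.9
  x_L = (0.2250·250 + 0.6400·750 + 0.0250·725) / 0.41175 = 554.375 / 0.41175 ≈ 1346.4
  x_D = (0.2700·250 + 0.1275·750 + 0.4875·725) / 0.41175 = 516.5625 / 0.41175 ≈ 1254.6

x_P = 769.9, x_L = 1346.4, x_D = 1254.6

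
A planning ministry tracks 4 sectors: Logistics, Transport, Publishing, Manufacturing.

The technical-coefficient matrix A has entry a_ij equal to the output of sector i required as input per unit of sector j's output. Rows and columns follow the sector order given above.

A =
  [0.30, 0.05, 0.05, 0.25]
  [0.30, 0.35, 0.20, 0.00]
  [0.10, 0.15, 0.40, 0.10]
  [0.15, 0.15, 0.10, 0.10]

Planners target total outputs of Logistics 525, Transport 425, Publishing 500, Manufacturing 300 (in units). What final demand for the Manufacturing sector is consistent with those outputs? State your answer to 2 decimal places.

I − A =
  [   0.70    -0.05    -0.05    -0.25]
  [  -0.30     0.65    -0.20     0.00]
  [  -0.10    -0.15     0.60    -0.10]
  [  -0.15    -0.15    -0.10     0.90]
d = (I − A) x:
  d_L = (+0.70)·525 + (-0.05)·425 + (-0.05)·500 + (-0.25)·300 = 246.25
  d_T = (-0.30)·525 + (+0.65)·425 + (-0.20)·500 + (+0.00)·300 = 18.75
  d_P = (-0.10)·525 + (-0.15)·425 + (+0.60)·500 + (-0.10)·300 = 153.75
  d_M = (-0.15)·525 + (-0.15)·425 + (-0.10)·500 + (+0.90)·300 = 77.50

d_M = 77.50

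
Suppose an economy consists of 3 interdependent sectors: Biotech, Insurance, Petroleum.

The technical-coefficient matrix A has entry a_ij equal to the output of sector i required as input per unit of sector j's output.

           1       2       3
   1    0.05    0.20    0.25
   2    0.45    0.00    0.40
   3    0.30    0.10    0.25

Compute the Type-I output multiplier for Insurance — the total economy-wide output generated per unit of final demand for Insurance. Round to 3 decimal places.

I − A =
  [   0.95    -0.20    -0.25]
  [  -0.45     1.00    -0.40]
  [  -0.30    -0.10     0.75]
Cofactors of I−A, C_ij = (−1)^(i+j)·(minor ij) (rows/columns in the sector order above):
  C_11 = (1.00)(0.75) − (-0.40)(-0.10) = 0.7100
  C_12 = −[(-0.45)(0.75) − (-0.40)(-0.30)] = 0.4575
  C_13 = (-0.45)(-0.10) − (1.00)(-0.30) = 0.3450
  C_21 = −[(-0.20)(0.75) − (-0.25)(-0.10)] = 0.1750
  C_22 = (0.95)(0.75) − (-0.25)(-0.30) = 0.6375
  C_23 = −[(0.95)(-0.10) − (-0.20)(-0.30)] = 0.1550
  C_31 = (-0.20)(-0.40) − (-0.25)(1.00) = 0.3300
  C_32 = −[(0.95)(-0.40) − (-0.25)(-0.45)] = 0.4925
  C_33 = (0.95)(1.00) − (-0.20)(-0.45) = 0.8600
det(I−A) = Σ_j (I−A)_1j·C_1j = (0.95)(0.7100) + (-0.20)(0.4575) + (-0.25)(0.3450) = 0.49675
adj(I−A) = Cᵀ =
  [ 0.7100   0.1750   0.3300]
  [ 0.4575   0.6375   0.4925]
  [ 0.3450   0.1550   0.8600]
(I − A)⁻¹ = adj(I−A) / det(I−A) ≈
  [   1.4293     0.3523     0.6643]
  [   0.9210     1.2833     0.9914]
  [   0.6945     0.3120     1.7313]
The output multiplier for sector j is the column-j sum of the Leontief inverse (I − A)⁻¹ = adj(I−A) / det(I−A).
Column 2 of adj(I−A): (0.1750, 0.6375, 0.1550); det(I−A) = 0.49675.
m_2 = (0.1750 + 0.6375 + 0.1550) / 0.49675 = 0.9675 / 0.49675 ≈ 1.948.

m_2 = 1.948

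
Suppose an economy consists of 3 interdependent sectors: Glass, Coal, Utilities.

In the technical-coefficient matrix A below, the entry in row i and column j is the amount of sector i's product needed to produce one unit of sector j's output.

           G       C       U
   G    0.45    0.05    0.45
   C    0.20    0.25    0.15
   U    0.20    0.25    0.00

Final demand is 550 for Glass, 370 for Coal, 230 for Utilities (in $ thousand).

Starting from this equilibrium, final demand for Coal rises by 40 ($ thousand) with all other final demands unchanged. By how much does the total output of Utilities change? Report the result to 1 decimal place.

Δx_U = 20.3

I − A =
  [   0.55    -0.05    -0.45]
  [  -0.20     0.75    -0.15]
  [  -0.20    -0.25     1.00]
Cofactors of I−A, C_ij = (−1)^(i+j)·(minor ij) (rows/columns in the sector order above):
  C_11 = (0.75)(1.00) − (-0.15)(-0.25) = 0.7125
  C_12 = −[(-0.20)(1.00) − (-0.15)(-0.20)] = 0.2300
  C_13 = (-0.20)(-0.25) − (0.75)(-0.20) = 0.2000
  C_21 = −[(-0.05)(1.00) − (-0.45)(-0.25)] = 0.1625
  C_22 = (0.55)(1.00) − (-0.45)(-0.20) = 0.4600
  C_23 = −[(0.55)(-0.25) − (-0.05)(-0.20)] = 0.1475
  C_31 = (-0.05)(-0.15) − (-0.45)(0.75) = 0.3450
  C_32 = −[(0.55)(-0.15) − (-0.45)(-0.20)] = 0.1725
  C_33 = (0.55)(0.75) − (-0.05)(-0.20) = 0.4025
det(I−A) = Σ_j (I−A)_1j·C_1j = (0.55)(0.7125) + (-0.05)(0.2300) + (-0.45)(0.2000) = 0.290375
adj(I−A) = Cᵀ =
  [ 0.7125   0.1625   0.3450]
  [ 0.2300   0.4600   0.1725]
  [ 0.2000   0.1475   0.4025]
(I − A)⁻¹ = adj(I−A) / det(I−A) ≈
  [   2.4537     0.5596     1.1881]
  [   0.7921     1.5842     0.5941]
  [   0.6888     0.5080     1.3861]
Δx = (I − A)⁻¹ Δd with Δd having +40 in the Coal component and 0 elsewhere.
So Δx_U = L_UC · (+40), where L_UC = adj(I−A)_UC / det(I−A) = 0.1475 / 0.290375.
Δx_U = 0.1475 × (+40) / 0.290375 = 5.90 / 0.290375 ≈ 20.3.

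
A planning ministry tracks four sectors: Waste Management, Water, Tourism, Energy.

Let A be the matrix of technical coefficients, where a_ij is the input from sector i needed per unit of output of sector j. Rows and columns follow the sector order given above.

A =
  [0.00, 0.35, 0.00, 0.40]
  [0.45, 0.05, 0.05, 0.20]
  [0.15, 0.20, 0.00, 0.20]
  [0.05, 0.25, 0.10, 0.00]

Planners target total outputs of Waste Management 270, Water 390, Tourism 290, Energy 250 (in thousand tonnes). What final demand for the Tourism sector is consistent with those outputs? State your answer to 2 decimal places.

I − A =
  [   1.00    -0.35     0.00    -0.40]
  [  -0.45     0.95    -0.05    -0.20]
  [  -0.15    -0.20     1.00    -0.20]
  [  -0.05    -0.25    -0.10     1.00]
d = (I − A) x:
  d_1 = (+1.00)·270 + (-0.35)·390 + (+0.00)·290 + (-0.40)·250 = 33.50
  d_2 = (-0.45)·270 + (+0.95)·390 + (-0.05)·290 + (-0.20)·250 = 184.50
  d_3 = (-0.15)·270 + (-0.20)·390 + (+1.00)·290 + (-0.20)·250 = 121.50
  d_4 = (-0.05)·270 + (-0.25)·390 + (-0.10)·290 + (+1.00)·250 = 110.00

d_3 = 121.50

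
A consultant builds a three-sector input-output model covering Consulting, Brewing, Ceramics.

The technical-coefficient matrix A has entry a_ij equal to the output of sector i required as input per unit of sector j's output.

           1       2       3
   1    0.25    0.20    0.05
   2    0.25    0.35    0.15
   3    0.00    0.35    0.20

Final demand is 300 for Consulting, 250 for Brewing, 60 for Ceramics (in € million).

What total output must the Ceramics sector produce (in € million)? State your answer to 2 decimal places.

I − A =
  [   0.75    -0.20    -0.05]
  [  -0.25     0.65    -0.15]
  [   0.00    -0.35     0.80]
Cofactors of I−A, C_ij = (−1)^(i+j)·(minor ij) (rows/columns in the sector order above):
  C_11 = (0.65)(0.80) − (-0.15)(-0.35) = 0.4675
  C_12 = −[(-0.25)(0.80) − (-0.15)(0.00)] = 0.2000
  C_13 = (-0.25)(-0.35) − (0.65)(0.00) = 0.0875
  C_21 = −[(-0.20)(0.80) − (-0.05)(-0.35)] = 0.1775
  C_22 = (0.75)(0.80) − (-0.05)(0.00) = 0.6000
  C_23 = −[(0.75)(-0.35) − (-0.20)(0.00)] = 0.2625
  C_31 = (-0.20)(-0.15) − (-0.05)(0.65) = 0.0625
  C_32 = −[(0.75)(-0.15) − (-0.05)(-0.25)] = 0.1250
  C_33 = (0.75)(0.65) − (-0.20)(-0.25) = 0.4375
det(I−A) = Σ_j (I−A)_1j·C_1j = (0.75)(0.4675) + (-0.20)(0.2000) + (-0.05)(0.0875) = 0.30625
adj(I−A) = Cᵀ =
  [ 0.4675   0.1775   0.0625]
  [ 0.2000   0.6000   0.1250]
  [ 0.0875   0.2625   0.4375]
(I − A)⁻¹ = adj(I−A) / det(I−A) ≈
  [   1.5265     0.5796     0.2041]
  [   0.6531     1.9592     0.4082]
  [   0.2857     0.8571     1.4286]
x = (I − A)⁻¹ d = adj(I−A)·d / det(I−A), with det(I−A) = 0.30625:
  x_1 = (0.4675·300 + 0.1775·250 + 0.0625·60) / 0.30625 = 188.375 / 0.30625 ≈ 615.10
  x_2 = (0.2000·300 + 0.6000·250 + 0.1250·60) / 0.30625 = 217.50 / 0.30625 ≈ 710.20
  x_3 = (0.0875·300 + 0.2625·250 + 0.4375·60) / 0.30625 = 118.125 / 0.30625 ≈ 385.71

x_3 = 385.71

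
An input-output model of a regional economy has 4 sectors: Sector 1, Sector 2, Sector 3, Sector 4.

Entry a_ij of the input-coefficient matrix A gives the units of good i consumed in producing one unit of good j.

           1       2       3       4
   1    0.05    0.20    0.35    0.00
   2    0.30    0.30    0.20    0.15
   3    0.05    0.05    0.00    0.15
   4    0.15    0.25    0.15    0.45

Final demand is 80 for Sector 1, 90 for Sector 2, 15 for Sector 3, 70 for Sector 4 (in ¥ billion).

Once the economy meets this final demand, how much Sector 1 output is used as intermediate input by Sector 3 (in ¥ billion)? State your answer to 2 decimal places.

I − A =
  [   0.95    -0.20    -0.35     0.00]
  [  -0.30     0.70    -0.20    -0.15]
  [  -0.05    -0.05     1.00    -0.15]
  [  -0.15    -0.25    -0.15     0.55]
Compute the cofactors C_ij = (−1)^(i+j)·(3×3 minor ij) of I−A; the adjugate is their transpose:
adj(I−A) = Cᵀ =
  [ 0.317625   0.128250   0.148125   0.075375]
  [ 0.191875   0.483625   0.191500   0.184125]
  [ 0.053750   0.071750   0.292625   0.099375]
  [ 0.188500   0.274375   0.207250   0.576000]
det(I−A) = Σ_j (I−A)_1j·C_1j = (0.95)(0.317625) + (-0.20)(0.191875) + (-0.35)(0.053750) + (0.00)(0.188500) = 0.24455625
(I − A)⁻¹ = adj(I−A) / det(I−A) ≈
  [   1.2988     0.5244     0.6057     0.3082]
  [   0.7846     1.9776     0.7831     0.7529]
  [   0.2198     0.2934     1.1966     0.4063]
  [   0.7708     1.1219     0.8475     2.3553]
First solve x = (I − A)⁻¹ d = adj(I−A)·d / det(I−A); in particular x_3 = (0.053750·80 + 0.071750·90 + 0.292625·15 + 0.099375·70) / 0.24455625 = 22.103125 / 0.24455625 ≈ 90.3805.
Intermediate flow from 1 to 3: z_13 = a_13 · x_3 = 0.35 × 22.103125 / 0.24455625 = 7.73609375 / 0.24455625 ≈ 31.63.

z_13 = 31.63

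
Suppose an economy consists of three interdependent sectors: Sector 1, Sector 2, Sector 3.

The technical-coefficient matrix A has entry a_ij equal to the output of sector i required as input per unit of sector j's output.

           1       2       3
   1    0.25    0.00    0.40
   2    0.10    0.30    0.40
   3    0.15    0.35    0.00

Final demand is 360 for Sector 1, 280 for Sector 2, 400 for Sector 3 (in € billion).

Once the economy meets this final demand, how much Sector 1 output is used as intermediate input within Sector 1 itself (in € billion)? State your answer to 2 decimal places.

I − A =
  [   0.75     0.00    -0.40]
  [  -0.10     0.70    -0.40]
  [  -0.15    -0.35     1.00]
Cofactors of I−A, C_ij = (−1)^(i+j)·(minor ij) (rows/columns in the sector order above):
  C_11 = (0.70)(1.00) − (-0.40)(-0.35) = 0.5600
  C_12 = −[(-0.10)(1.00) − (-0.40)(-0.15)] = 0.1600
  C_13 = (-0.10)(-0.35) − (0.70)(-0.15) = 0.1400
  C_21 = −[(0.00)(1.00) − (-0.40)(-0.35)] = 0.1400
  C_22 = (0.75)(1.00) − (-0.40)(-0.15) = 0.6900
  C_23 = −[(0.75)(-0.35) − (0.00)(-0.15)] = 0.2625
  C_31 = (0.00)(-0.40) − (-0.40)(0.70) = 0.2800
  C_32 = −[(0.75)(-0.40) − (-0.40)(-0.10)] = 0.3400
  C_33 = (0.75)(0.70) − (0.00)(-0.10) = 0.5250
det(I−A) = Σ_j (I−A)_1j·C_1j = (0.75)(0.5600) + (0.00)(0.1600) + (-0.40)(0.1400) = 0.3640
adj(I−A) = Cᵀ =
  [ 0.5600   0.1400   0.2800]
  [ 0.1600   0.6900   0.3400]
  [ 0.1400   0.2625   0.5250]
(I − A)⁻¹ = adj(I−A) / det(I−A) ≈
  [   1.5385     0.3846     0.7692]
  [   0.4396     1.8956     0.9341]
  [   0.3846     0.7212     1.4423]
First solve x = (I − A)⁻¹ d = adj(I−A)·d / det(I−A); in particular x_1 = (0.5600·360 + 0.1400·280 + 0.2800·400) / 0.3640 = 352.80 / 0.3640 ≈ 969.2308.
Intermediate flow from 1 to 1: z_11 = a_11 · x_1 = 0.25 × 352.80 / 0.3640 = 88.20 / 0.3640 ≈ 242.31.

z_11 = 242.31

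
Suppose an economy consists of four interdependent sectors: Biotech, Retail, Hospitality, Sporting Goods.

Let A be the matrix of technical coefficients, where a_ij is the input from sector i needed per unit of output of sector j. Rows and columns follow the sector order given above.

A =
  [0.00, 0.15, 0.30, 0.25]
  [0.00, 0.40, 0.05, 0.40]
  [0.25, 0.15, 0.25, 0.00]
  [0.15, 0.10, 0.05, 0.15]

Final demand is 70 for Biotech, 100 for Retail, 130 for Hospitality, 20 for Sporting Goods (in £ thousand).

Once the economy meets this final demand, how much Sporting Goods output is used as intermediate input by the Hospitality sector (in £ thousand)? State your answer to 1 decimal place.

I − A =
  [   1.00    -0.15    -0.30    -0.25]
  [   0.00     0.60    -0.05    -0.40]
  [  -0.25    -0.15     0.75     0.00]
  [  -0.15    -0.10    -0.05     0.85]
Compute the cofactors C_ij = (−1)^(i+j)·(3×3 minor ij) of I−A; the adjugate is their transpose:
adj(I−A) = Cᵀ =
  [ 0.343125   0.154500   0.159125   0.173625]
  [ 0.060625   0.542500   0.078625   0.273125]
  [ 0.126500   0.160000   0.438500   0.112500]
  [ 0.075125   0.100500   0.063125   0.395625]
det(I−A) = Σ_j (I−A)_1j·C_1j = (1.00)(0.343125) + (-0.15)(0.060625) + (-0.30)(0.126500) + (-0.25)(0.075125) = 0.2773
(I − A)⁻¹ = adj(I−A) / det(I−A) ≈
  [   1.2374     0.5572     0.5738     0.6261]
  [   0.2186     1.9564     0.2835     0.9849]
  [   0.4562     0.5770     1.5813     0.4057]
  [   0.2709     0.3624     0.2276     1.4267]
First solve x = (I − A)⁻¹ d = adj(I−A)·d / det(I−A); in particular x_3 = (0.126500·70 + 0.160000·100 + 0.438500·130 + 0.112500·20) / 0.2773 = 84.11 / 0.2773 ≈ 303.318.
Intermediate flow from 4 to 3: z_43 = a_43 · x_3 = 0.05 × 84.11 / 0.2773 = 4.2055 / 0.2773 ≈ 15.2.

z_43 = 15.2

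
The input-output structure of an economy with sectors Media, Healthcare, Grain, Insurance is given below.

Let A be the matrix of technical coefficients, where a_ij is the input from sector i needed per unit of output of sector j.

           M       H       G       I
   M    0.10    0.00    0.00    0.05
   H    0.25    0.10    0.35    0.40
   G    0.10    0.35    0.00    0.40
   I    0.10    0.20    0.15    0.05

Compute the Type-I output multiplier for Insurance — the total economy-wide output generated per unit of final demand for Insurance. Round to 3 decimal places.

I − A =
  [   0.90     0.00     0.00    -0.05]
  [  -0.25     0.90    -0.35    -0.40]
  [  -0.10    -0.35     1.00    -0.40]
  [  -0.10    -0.20    -0.15     0.95]
Compute the cofactors C_ij = (−1)^(i+j)·(3×3 minor ij) of I−A; the adjugate is their transpose:
adj(I−A) = Cᵀ =
  [ 0.555625   0.012625   0.010250   0.038875]
  [ 0.315750   0.795250   0.353375   0.500250]
  [ 0.230625   0.370500   0.690500   0.458875]
  [ 0.161375   0.227250   0.184500   0.699750]
det(I−A) = Σ_j (I−A)_1j·C_1j = (0.90)(0.555625) + (0.00)(0.315750) + (0.00)(0.230625) + (-0.05)(0.161375) = 0.49199375
(I − A)⁻¹ = adj(I−A) / det(I−A) ≈
  [   1.1293     0.0257     0.0208     0.0790]
  [   0.6418     1.6164     0.7183     1.0168]
  [   0.4688     0.7531     1.4035     0.9327]
  [   0.3280     0.4619     0.3750     1.4223]
The output multiplier for sector j is the column-j sum of the Leontief inverse (I − A)⁻¹ = adj(I−A) / det(I−A).
Column I of adj(I−A): (0.038875, 0.500250, 0.458875, 0.699750); det(I−A) = 0.49199375.
m_I = (0.038875 + 0.500250 + 0.458875 + 0.699750) / 0.49199375 = 1.69775 / 0.49199375 ≈ 3.451.

m_I = 3.451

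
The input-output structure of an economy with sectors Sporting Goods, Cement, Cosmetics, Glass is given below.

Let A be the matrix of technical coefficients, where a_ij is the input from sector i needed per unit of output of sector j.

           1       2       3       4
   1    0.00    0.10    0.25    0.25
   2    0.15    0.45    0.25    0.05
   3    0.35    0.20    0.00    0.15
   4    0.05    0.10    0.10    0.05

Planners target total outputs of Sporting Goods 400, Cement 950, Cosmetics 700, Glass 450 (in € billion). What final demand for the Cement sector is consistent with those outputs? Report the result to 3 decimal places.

I − A =
  [   1.00    -0.10    -0.25    -0.25]
  [  -0.15     0.55    -0.25    -0.05]
  [  -0.35    -0.20     1.00    -0.15]
  [  -0.05    -0.10    -0.10     0.95]
d = (I − A) x:
  d_1 = (+1.00)·400 + (-0.10)·950 + (-0.25)·700 + (-0.25)·450 = 17.500
  d_2 = (-0.15)·400 + (+0.55)·950 + (-0.25)·700 + (-0.05)·450 = 265.000
  d_3 = (-0.35)·400 + (-0.20)·950 + (+1.00)·700 + (-0.15)·450 = 302.500
  d_4 = (-0.05)·400 + (-0.10)·950 + (-0.10)·700 + (+0.95)·450 = 242.500

d_2 = 265.000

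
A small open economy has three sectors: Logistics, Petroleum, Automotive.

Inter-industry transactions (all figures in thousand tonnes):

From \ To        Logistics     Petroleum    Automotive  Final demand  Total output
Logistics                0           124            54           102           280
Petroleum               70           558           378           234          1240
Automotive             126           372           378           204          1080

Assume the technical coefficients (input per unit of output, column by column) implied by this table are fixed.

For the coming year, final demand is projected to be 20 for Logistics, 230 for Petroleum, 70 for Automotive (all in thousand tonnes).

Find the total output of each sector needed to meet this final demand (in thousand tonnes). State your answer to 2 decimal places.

x_L = 136.15, x_P = 861.65, x_A = 599.63

Technical coefficients a_ij = z_ij / X_j:
  a_LL = 0/280 = 0.00, a_PL = 70/280 = 0.25, a_AL = 126/280 = 0.45
  a_LP = 124/1240 = 0.10, a_PP = 558/1240 = 0.45, a_AP = 372/1240 = 0.30
  a_LA = 54/1080 = 0.05, a_PA = 378/1080 = 0.35, a_AA = 378/1080 = 0.35
I − A =
  [   1.00    -0.10    -0.05]
  [  -0.25     0.55    -0.35]
  [  -0.45    -0.30     0.65]
Cofactors of I−A, C_ij = (−1)^(i+j)·(minor ij) (rows/columns in the sector order above):
  C_11 = (0.55)(0.65) − (-0.35)(-0.30) = 0.2525
  C_12 = −[(-0.25)(0.65) − (-0.35)(-0.45)] = 0.3200
  C_13 = (-0.25)(-0.30) − (0.55)(-0.45) = 0.3225
  C_21 = −[(-0.10)(0.65) − (-0.05)(-0.30)] = 0.0800
  C_22 = (1.00)(0.65) − (-0.05)(-0.45) = 0.6275
  C_23 = −[(1.00)(-0.30) − (-0.10)(-0.45)] = 0.3450
  C_31 = (-0.10)(-0.35) − (-0.05)(0.55) = 0.0625
  C_32 = −[(1.00)(-0.35) − (-0.05)(-0.25)] = 0.3625
  C_33 = (1.00)(0.55) − (-0.10)(-0.25) = 0.5250
det(I−A) = Σ_j (I−A)_1j·C_1j = (1.00)(0.2525) + (-0.10)(0.3200) + (-0.05)(0.3225) = 0.204375
adj(I−A) = Cᵀ =
  [ 0.2525   0.0800   0.0625]
  [ 0.3200   0.6275   0.3625]
  [ 0.3225   0.3450   0.5250]
(I − A)⁻¹ = adj(I−A) / det(I−A) ≈
  [   1.2355     0.3914     0.3058]
  [   1.5657     3.0703     1.7737]
  [   1.5780     1.6881     2.5688]
x = (I − A)⁻¹ d = adj(I−A)·d / det(I−A), with det(I−A) = 0.204375:
  x_L = (0.2525·20 + 0.0800·230 + 0.0625·70) / 0.204375 = 27.825 / 0.204375 ≈ 136.15
  x_P = (0.3200·20 + 0.6275·230 + 0.3625·70) / 0.204375 = 176.10 / 0.204375 ≈ 861.65
  x_A = (0.3225·20 + 0.3450·230 + 0.5250·70) / 0.204375 = 122.55 / 0.204375 ≈ 599.63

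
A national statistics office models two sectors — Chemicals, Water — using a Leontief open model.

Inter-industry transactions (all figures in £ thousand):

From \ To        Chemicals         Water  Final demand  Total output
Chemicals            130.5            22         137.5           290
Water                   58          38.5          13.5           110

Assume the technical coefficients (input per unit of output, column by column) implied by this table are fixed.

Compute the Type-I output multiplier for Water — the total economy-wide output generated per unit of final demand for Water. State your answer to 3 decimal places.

m_2 = 2.362

Technical coefficients a_ij = z_ij / X_j:
  a_11 = 130.5/290 = 0.45, a_21 = 58/290 = 0.20
  a_12 = 22/110 = 0.20, a_22 = 38.5/110 = 0.35
I − A =
  [   0.55    -0.20]
  [  -0.20     0.65]
det(I−A) = (0.55)(0.65) − (-0.20)(-0.20) = 0.3175
adj(I−A) = [[0.65, 0.20], [0.20, 0.55]]
(I − A)⁻¹ = adj(I−A) / det(I−A) ≈
  [   2.0472     0.6299]
  [   0.6299     1.7323]
The output multiplier for sector j is the column-j sum of the Leontief inverse (I − A)⁻¹ = adj(I−A) / det(I−A).
Column 2 of adj(I−A): (0.20, 0.55); det(I−A) = 0.3175.
m_2 = (0.20 + 0.55) / 0.3175 = 0.75 / 0.3175 ≈ 2.362.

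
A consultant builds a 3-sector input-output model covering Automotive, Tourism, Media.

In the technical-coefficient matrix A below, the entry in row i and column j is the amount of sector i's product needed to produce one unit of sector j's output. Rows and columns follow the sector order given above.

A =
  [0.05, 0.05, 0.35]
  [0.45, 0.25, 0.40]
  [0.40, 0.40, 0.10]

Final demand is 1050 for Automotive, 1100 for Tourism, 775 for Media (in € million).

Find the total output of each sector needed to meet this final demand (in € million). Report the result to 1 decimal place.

I − A =
  [   0.95    -0.05    -0.35]
  [  -0.45     0.75    -0.40]
  [  -0.40    -0.40     0.90]
Cofactors of I−A, C_ij = (−1)^(i+j)·(minor ij) (rows/columns in the sector order above):
  C_11 = (0.75)(0.90) − (-0.40)(-0.40) = 0.5150
  C_12 = −[(-0.45)(0.90) − (-0.40)(-0.40)] = 0.5650
  C_13 = (-0.45)(-0.40) − (0.75)(-0.40) = 0.4800
  C_21 = −[(-0.05)(0.90) − (-0.35)(-0.40)] = 0.1850
  C_22 = (0.95)(0.90) − (-0.35)(-0.40) = 0.7150
  C_23 = −[(0.95)(-0.40) − (-0.05)(-0.40)] = 0.4000
  C_31 = (-0.05)(-0.40) − (-0.35)(0.75) = 0.2825
  C_32 = −[(0.95)(-0.40) − (-0.35)(-0.45)] = 0.5375
  C_33 = (0.95)(0.75) − (-0.05)(-0.45) = 0.6900
det(I−A) = Σ_j (I−A)_1j·C_1j = (0.95)(0.5150) + (-0.05)(0.5650) + (-0.35)(0.4800) = 0.2930
adj(I−A) = Cᵀ =
  [ 0.5150   0.1850   0.2825]
  [ 0.5650   0.7150   0.5375]
  [ 0.4800   0.4000   0.6900]
(I − A)⁻¹ = adj(I−A) / det(I−A) ≈
  [   1.7577     0.6314     0.9642]
  [   1.9283     2.4403     1.8345]
  [   1.6382     1.3652     2.3549]
x = (I − A)⁻¹ d = adj(I−A)·d / det(I−A), with det(I−A) = 0.2930:
  x_1 = (0.5150·1050 + 0.1850·1100 + 0.2825·775) / 0.2930 = 963.1875 / 0.2930 ≈ 3287.3
  x_2 = (0.5650·1050 + 0.7150·1100 + 0.5375·775) / 0.2930 = 1796.3125 / 0.2930 ≈ 6130.8
  x_3 = (0.4800·1050 + 0.4000·1100 + 0.6900·775) / 0.2930 = 1478.75 / 0.2930 ≈ 5046.9

x_1 = 3287.3, x_2 = 6130.8, x_3 = 5046.9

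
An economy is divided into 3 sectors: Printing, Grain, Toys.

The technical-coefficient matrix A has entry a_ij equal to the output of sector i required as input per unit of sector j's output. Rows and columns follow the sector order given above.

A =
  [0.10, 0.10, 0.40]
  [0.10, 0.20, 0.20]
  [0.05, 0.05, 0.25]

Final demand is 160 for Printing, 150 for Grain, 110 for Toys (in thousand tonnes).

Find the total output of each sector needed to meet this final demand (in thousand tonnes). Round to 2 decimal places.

x_1 = 289.49, x_2 = 269.67, x_3 = 183.94

I − A =
  [   0.90    -0.10    -0.40]
  [  -0.10     0.80    -0.20]
  [  -0.05    -0.05     0.75]
Cofactors of I−A, C_ij = (−1)^(i+j)·(minor ij) (rows/columns in the sector order above):
  C_11 = (0.80)(0.75) − (-0.20)(-0.05) = 0.5900
  C_12 = −[(-0.10)(0.75) − (-0.20)(-0.05)] = 0.0850
  C_13 = (-0.10)(-0.05) − (0.80)(-0.05) = 0.0450
  C_21 = −[(-0.10)(0.75) − (-0.40)(-0.05)] = 0.0950
  C_22 = (0.90)(0.75) − (-0.40)(-0.05) = 0.6550
  C_23 = −[(0.90)(-0.05) − (-0.10)(-0.05)] = 0.0500
  C_31 = (-0.10)(-0.20) − (-0.40)(0.80) = 0.3400
  C_32 = −[(0.90)(-0.20) − (-0.40)(-0.10)] = 0.2200
  C_33 = (0.90)(0.80) − (-0.10)(-0.10) = 0.7100
det(I−A) = Σ_j (I−A)_1j·C_1j = (0.90)(0.5900) + (-0.10)(0.0850) + (-0.40)(0.0450) = 0.5045
adj(I−A) = Cᵀ =
  [ 0.5900   0.0950   0.3400]
  [ 0.0850   0.6550   0.2200]
  [ 0.0450   0.0500   0.7100]
(I − A)⁻¹ = adj(I−A) / det(I−A) ≈
  [   1.1695     0.1883     0.6739]
  [   0.1685     1.2983     0.4361]
  [   0.0892     0.0991     1.4073]
x = (I − A)⁻¹ d = adj(I−A)·d / det(I−A), with det(I−A) = 0.5045:
  x_1 = (0.5900·160 + 0.0950·150 + 0.3400·110) / 0.5045 = 146.05 / 0.5045 ≈ 289.49
  x_2 = (0.0850·160 + 0.6550·150 + 0.2200·110) / 0.5045 = 136.05 / 0.5045 ≈ 269.67
  x_3 = (0.0450·160 + 0.0500·150 + 0.7100·110) / 0.5045 = 92.80 / 0.5045 ≈ 183.94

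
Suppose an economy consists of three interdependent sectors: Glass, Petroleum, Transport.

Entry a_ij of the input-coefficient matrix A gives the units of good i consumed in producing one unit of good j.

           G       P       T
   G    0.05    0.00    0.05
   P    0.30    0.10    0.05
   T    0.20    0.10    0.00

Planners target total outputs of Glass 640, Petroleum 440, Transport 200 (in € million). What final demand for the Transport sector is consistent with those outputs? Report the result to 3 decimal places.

d_T = 28.000

I − A =
  [   0.95     0.00    -0.05]
  [  -0.30     0.90    -0.05]
  [  -0.20    -0.10     1.00]
d = (I − A) x:
  d_G = (+0.95)·640 + (+0.00)·440 + (-0.05)·200 = 598.000
  d_P = (-0.30)·640 + (+0.90)·440 + (-0.05)·200 = 194.000
  d_T = (-0.20)·640 + (-0.10)·440 + (+1.00)·200 = 28.000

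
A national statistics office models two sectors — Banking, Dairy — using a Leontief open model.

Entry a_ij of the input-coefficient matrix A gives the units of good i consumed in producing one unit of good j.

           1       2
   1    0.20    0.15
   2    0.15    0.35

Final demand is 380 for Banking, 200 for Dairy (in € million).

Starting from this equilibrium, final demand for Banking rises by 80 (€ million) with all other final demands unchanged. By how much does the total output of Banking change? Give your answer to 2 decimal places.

I − A =
  [   0.80    -0.15]
  [  -0.15     0.65]
det(I−A) = (0.80)(0.65) − (-0.15)(-0.15) = 0.4975
adj(I−A) = [[0.65, 0.15], [0.15, 0.80]]
(I − A)⁻¹ = adj(I−A) / det(I−A) ≈
  [   1.3065     0.3015]
  [   0.3015     1.6080]
Δx = (I − A)⁻¹ Δd with Δd having +80 in the Banking component and 0 elsewhere.
So Δx_1 = L_11 · (+80), where L_11 = adj(I−A)_11 / det(I−A) = 0.65 / 0.4975.
Δx_1 = 0.65 × (+80) / 0.4975 = 52.00 / 0.4975 ≈ 104.52.

Δx_1 = 104.52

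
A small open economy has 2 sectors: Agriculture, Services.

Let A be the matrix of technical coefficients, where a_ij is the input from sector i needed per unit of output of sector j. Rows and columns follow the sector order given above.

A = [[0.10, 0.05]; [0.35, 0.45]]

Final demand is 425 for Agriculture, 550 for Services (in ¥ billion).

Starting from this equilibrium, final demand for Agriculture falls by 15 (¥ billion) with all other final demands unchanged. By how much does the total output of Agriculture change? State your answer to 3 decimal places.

Δx_A = -17.277

I − A =
  [   0.90    -0.05]
  [  -0.35     0.55]
det(I−A) = (0.90)(0.55) − (-0.05)(-0.35) = 0.4775
adj(I−A) = [[0.55, 0.05], [0.35, 0.90]]
(I − A)⁻¹ = adj(I−A) / det(I−A) ≈
  [   1.1518     0.1047]
  [   0.7330     1.8848]
Δx = (I − A)⁻¹ Δd with Δd having -15 in the Agriculture component and 0 elsewhere.
So Δx_A = L_AA · (-15), where L_AA = adj(I−A)_AA / det(I−A) = 0.55 / 0.4775.
Δx_A = 0.55 × (-15) / 0.4775 = -8.25 / 0.4775 ≈ -17.277.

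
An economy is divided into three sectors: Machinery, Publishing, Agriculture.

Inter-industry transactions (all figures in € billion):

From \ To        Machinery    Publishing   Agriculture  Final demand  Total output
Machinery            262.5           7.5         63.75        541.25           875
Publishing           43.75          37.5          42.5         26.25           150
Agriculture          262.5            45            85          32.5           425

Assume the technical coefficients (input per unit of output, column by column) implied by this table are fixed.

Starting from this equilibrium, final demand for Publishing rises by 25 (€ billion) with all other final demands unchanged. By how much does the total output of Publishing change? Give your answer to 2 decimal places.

Δx_2 = 35.81

Technical coefficients a_ij = z_ij / X_j:
  a_11 = 262.5/875 = 0.30, a_21 = 43.75/875 = 0.05, a_31 = 262.5/875 = 0.30
  a_12 = 7.5/150 = 0.05, a_22 = 37.5/150 = 0.25, a_32 = 45/150 = 0.30
  a_13 = 63.75/425 = 0.15, a_23 = 42.5/425 = 0.10, a_33 = 85/425 = 0.20
I − A =
  [   0.70    -0.05    -0.15]
  [  -0.05     0.75    -0.10]
  [  -0.30    -0.30     0.80]
Cofactors of I−A, C_ij = (−1)^(i+j)·(minor ij) (rows/columns in the sector order above):
  C_11 = (0.75)(0.80) − (-0.10)(-0.30) = 0.5700
  C_12 = −[(-0.05)(0.80) − (-0.10)(-0.30)] = 0.0700
  C_13 = (-0.05)(-0.30) − (0.75)(-0.30) = 0.2400
  C_21 = −[(-0.05)(0.80) − (-0.15)(-0.30)] = 0.0850
  C_22 = (0.70)(0.80) − (-0.15)(-0.30) = 0.5150
  C_23 = −[(0.70)(-0.30) − (-0.05)(-0.30)] = 0.2250
  C_31 = (-0.05)(-0.10) − (-0.15)(0.75) = 0.1175
  C_32 = −[(0.70)(-0.10) − (-0.15)(-0.05)] = 0.0775
  C_33 = (0.70)(0.75) − (-0.05)(-0.05) = 0.5225
det(I−A) = Σ_j (I−A)_1j·C_1j = (0.70)(0.5700) + (-0.05)(0.0700) + (-0.15)(0.2400) = 0.3595
adj(I−A) = Cᵀ =
  [ 0.5700   0.0850   0.1175]
  [ 0.0700   0.5150   0.0775]
  [ 0.2400   0.2250   0.5225]
(I − A)⁻¹ = adj(I−A) / det(I−A) ≈
  [   1.5855     0.2364     0.3268]
  [   0.1947     1.4325     0.2156]
  [   0.6676     0.6259     1.4534]
Δx = (I − A)⁻¹ Δd with Δd having +25 in the Publishing component and 0 elsewhere.
So Δx_2 = L_22 · (+25), where L_22 = adj(I−A)_22 / det(I−A) = 0.5150 / 0.3595.
Δx_2 = 0.5150 × (+25) / 0.3595 = 12.875 / 0.3595 ≈ 35.81.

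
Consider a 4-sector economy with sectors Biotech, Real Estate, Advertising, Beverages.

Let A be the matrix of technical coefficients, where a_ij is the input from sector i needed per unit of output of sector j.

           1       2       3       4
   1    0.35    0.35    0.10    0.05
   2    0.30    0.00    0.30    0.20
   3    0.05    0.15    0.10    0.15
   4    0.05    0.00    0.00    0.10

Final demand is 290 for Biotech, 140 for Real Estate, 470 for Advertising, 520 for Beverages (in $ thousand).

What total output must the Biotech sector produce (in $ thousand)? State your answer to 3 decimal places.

I − A =
  [   0.65    -0.35    -0.10    -0.05]
  [  -0.30     1.00    -0.30    -0.20]
  [  -0.05    -0.15     0.90    -0.15]
  [  -0.05     0.00     0.00     0.90]
Compute the cofactors C_ij = (−1)^(i+j)·(3×3 minor ij) of I−A; the adjugate is their transpose:
adj(I−A) = Cᵀ =
  [ 0.76950   0.29700   0.18450   0.13950]
  [ 0.26775   0.51900   0.20275   0.16400]
  [ 0.09450   0.10575   0.48450   0.10950]
  [ 0.04275   0.01650   0.01025   0.44650]
det(I−A) = Σ_j (I−A)_1j·C_1j = (0.65)(0.76950) + (-0.35)(0.26775) + (-0.10)(0.09450) + (-0.05)(0.04275) = 0.394875
(I − A)⁻¹ = adj(I−A) / det(I−A) ≈
  [   1.9487     0.7521     0.4672     0.3533]
  [   0.6781     1.3143     0.5135     0.4153]
  [   0.2393     0.2678     1.2270     0.2773]
  [   0.1083     0.0418     0.0260     1.1307]
x = (I − A)⁻¹ d = adj(I−A)·d / det(I−A), with det(I−A) = 0.394875:
  x_1 = (0.76950·290 + 0.29700·140 + 0.18450·470 + 0.13950·520) / 0.394875 = 423.99 / 0.394875 ≈ 1073.732
  x_2 = (0.26775·290 + 0.51900·140 + 0.20275·470 + 0.16400·520) / 0.394875 = 330.88 / 0.394875 ≈ 837.936
  x_3 = (0.09450·290 + 0.10575·140 + 0.48450·470 + 0.10950·520) / 0.394875 = 326.865 / 0.394875 ≈ 827.768
  x_4 = (0.04275·290 + 0.01650·140 + 0.01025·470 + 0.44650·520) / 0.394875 = 251.705 / 0.394875 ≈ 637.430

x_1 = 1073.732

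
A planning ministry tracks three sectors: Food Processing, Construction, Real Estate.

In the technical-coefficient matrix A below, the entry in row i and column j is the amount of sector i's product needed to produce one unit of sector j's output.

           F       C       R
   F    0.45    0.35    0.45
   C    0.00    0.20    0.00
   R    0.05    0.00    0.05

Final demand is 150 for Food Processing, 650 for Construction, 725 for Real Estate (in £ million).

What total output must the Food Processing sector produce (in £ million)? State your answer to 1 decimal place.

I − A =
  [   0.55    -0.35    -0.45]
  [   0.00     0.80     0.00]
  [  -0.05     0.00     0.95]
Cofactors of I−A, C_ij = (−1)^(i+j)·(minor ij) (rows/columns in the sector order above):
  C_11 = (0.80)(0.95) − (0.00)(0.00) = 0.7600
  C_12 = −[(0.00)(0.95) − (0.00)(-0.05)] = 0.0000
  C_13 = (0.00)(0.00) − (0.80)(-0.05) = 0.0400
  C_21 = −[(-0.35)(0.95) − (-0.45)(0.00)] = 0.3325
  C_22 = (0.55)(0.95) − (-0.45)(-0.05) = 0.5000
  C_23 = −[(0.55)(0.00) − (-0.35)(-0.05)] = 0.0175
  C_31 = (-0.35)(0.00) − (-0.45)(0.80) = 0.3600
  C_32 = −[(0.55)(0.00) − (-0.45)(0.00)] = 0.0000
  C_33 = (0.55)(0.80) − (-0.35)(0.00) = 0.4400
det(I−A) = Σ_j (I−A)_1j·C_1j = (0.55)(0.7600) + (-0.35)(0.0000) + (-0.45)(0.0400) = 0.4000
adj(I−A) = Cᵀ =
  [ 0.7600   0.3325   0.3600]
  [ 0.0000   0.5000   0.0000]
  [ 0.0400   0.0175   0.4400]
(I − A)⁻¹ = adj(I−A) / det(I−A) ≈
  [   1.9000     0.8313     0.9000]
  [   0.0000     1.2500     0.0000]
  [   0.1000     0.0438     1.1000]
x = (I − A)⁻¹ d = adj(I−A)·d / det(I−A), with det(I−A) = 0.4000:
  x_F = (0.7600·150 + 0.3325·650 + 0.3600·725) / 0.4000 = 591.125 / 0.4000 ≈ 1477.8
  x_C = (0.0000·150 + 0.5000·650 + 0.0000·725) / 0.4000 = 325.00 / 0.4000 = 812.5
  x_R = (0.0400·150 + 0.0175·650 + 0.4400·725) / 0.4000 = 336.375 / 0.4000 ≈ 840.9

x_F = 1477.8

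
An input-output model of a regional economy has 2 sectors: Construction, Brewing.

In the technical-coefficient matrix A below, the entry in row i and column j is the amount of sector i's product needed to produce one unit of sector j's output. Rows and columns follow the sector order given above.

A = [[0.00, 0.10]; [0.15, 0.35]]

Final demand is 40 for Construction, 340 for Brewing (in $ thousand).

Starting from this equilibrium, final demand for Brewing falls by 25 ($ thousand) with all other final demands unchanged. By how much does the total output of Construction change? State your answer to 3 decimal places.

I − A =
  [   1.00    -0.10]
  [  -0.15     0.65]
det(I−A) = (1.00)(0.65) − (-0.10)(-0.15) = 0.6350
adj(I−A) = [[0.65, 0.10], [0.15, 1.00]]
(I − A)⁻¹ = adj(I−A) / det(I−A) ≈
  [   1.0236     0.1575]
  [   0.2362     1.5748]
Δx = (I − A)⁻¹ Δd with Δd having -25 in the Brewing component and 0 elsewhere.
So Δx_1 = L_12 · (-25), where L_12 = adj(I−A)_12 / det(I−A) = 0.10 / 0.6350.
Δx_1 = 0.10 × (-25) / 0.6350 = -2.50 / 0.6350 ≈ -3.937.

Δx_1 = -3.937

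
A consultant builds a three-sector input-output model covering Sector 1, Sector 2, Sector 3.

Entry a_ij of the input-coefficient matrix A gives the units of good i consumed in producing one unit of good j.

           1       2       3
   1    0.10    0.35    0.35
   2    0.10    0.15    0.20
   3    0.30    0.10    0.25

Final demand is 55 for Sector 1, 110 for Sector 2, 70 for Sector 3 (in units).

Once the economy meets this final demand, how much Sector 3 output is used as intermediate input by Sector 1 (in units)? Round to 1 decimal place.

I − A =
  [   0.90    -0.35    -0.35]
  [  -0.10     0.85    -0.20]
  [  -0.30    -0.10     0.75]
Cofactors of I−A, C_ij = (−1)^(i+j)·(minor ij) (rows/columns in the sector order above):
  C_11 = (0.85)(0.75) − (-0.20)(-0.10) = 0.6175
  C_12 = −[(-0.10)(0.75) − (-0.20)(-0.30)] = 0.1350
  C_13 = (-0.10)(-0.10) − (0.85)(-0.30) = 0.2650
  C_21 = −[(-0.35)(0.75) − (-0.35)(-0.10)] = 0.2975
  C_22 = (0.90)(0.75) − (-0.35)(-0.30) = 0.5700
  C_23 = −[(0.90)(-0.10) − (-0.35)(-0.30)] = 0.1950
  C_31 = (-0.35)(-0.20) − (-0.35)(0.85) = 0.3675
  C_32 = −[(0.90)(-0.20) − (-0.35)(-0.10)] = 0.2150
  C_33 = (0.90)(0.85) − (-0.35)(-0.10) = 0.7300
det(I−A) = Σ_j (I−A)_1j·C_1j = (0.90)(0.6175) + (-0.35)(0.1350) + (-0.35)(0.2650) = 0.41575
adj(I−A) = Cᵀ =
  [ 0.6175   0.2975   0.3675]
  [ 0.1350   0.5700   0.2150]
  [ 0.2650   0.1950   0.7300]
(I − A)⁻¹ = adj(I−A) / det(I−A) ≈
  [   1.4853     0.7156     0.8839]
  [   0.3247     1.3710     0.5171]
  [   0.6374     0.4690     1.7559]
First solve x = (I − A)⁻¹ d = adj(I−A)·d / det(I−A); in particular x_1 = (0.6175·55 + 0.2975·110 + 0.3675·70) / 0.41575 = 92.4125 / 0.41575 ≈ 222.279.
Intermediate flow from 3 to 1: z_31 = a_31 · x_1 = 0.30 × 92.4125 / 0.41575 = 27.72375 / 0.41575 ≈ 66.7.

z_31 = 66.7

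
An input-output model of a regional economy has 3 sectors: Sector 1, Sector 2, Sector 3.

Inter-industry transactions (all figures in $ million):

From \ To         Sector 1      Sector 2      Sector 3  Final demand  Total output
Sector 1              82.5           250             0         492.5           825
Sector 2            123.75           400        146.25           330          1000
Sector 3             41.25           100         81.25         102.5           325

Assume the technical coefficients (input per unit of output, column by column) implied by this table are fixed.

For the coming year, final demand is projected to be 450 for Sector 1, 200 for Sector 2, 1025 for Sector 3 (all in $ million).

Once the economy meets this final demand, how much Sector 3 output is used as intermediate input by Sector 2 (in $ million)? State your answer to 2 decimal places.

Technical coefficients a_ij = z_ij / X_j:
  a_11 = 82.5/825 = 0.10, a_21 = 123.75/825 = 0.15, a_31 = 41.25/825 = 0.05
  a_12 = 250/1000 = 0.25, a_22 = 400/1000 = 0.40, a_32 = 100/1000 = 0.10
  a_13 = 0/325 = 0.00, a_23 = 146.25/325 = 0.45, a_33 = 81.25/325 = 0.25
I − A =
  [   0.90    -0.25     0.00]
  [  -0.15     0.60    -0.45]
  [  -0.05    -0.10     0.75]
Cofactors of I−A, C_ij = (−1)^(i+j)·(minor ij) (rows/columns in the sector order above):
  C_11 = (0.60)(0.75) − (-0.45)(-0.10) = 0.4050
  C_12 = −[(-0.15)(0.75) − (-0.45)(-0.05)] = 0.1350
  C_13 = (-0.15)(-0.10) − (0.60)(-0.05) = 0.0450
  C_21 = −[(-0.25)(0.75) − (0.00)(-0.10)] = 0.1875
  C_22 = (0.90)(0.75) − (0.00)(-0.05) = 0.6750
  C_23 = −[(0.90)(-0.10) − (-0.25)(-0.05)] = 0.1025
  C_31 = (-0.25)(-0.45) − (0.00)(0.60) = 0.1125
  C_32 = −[(0.90)(-0.45) − (0.00)(-0.15)] = 0.4050
  C_33 = (0.90)(0.60) − (-0.25)(-0.15) = 0.5025
det(I−A) = Σ_j (I−A)_1j·C_1j = (0.90)(0.4050) + (-0.25)(0.1350) + (0.00)(0.0450) = 0.33075
adj(I−A) = Cᵀ =
  [ 0.4050   0.1875   0.1125]
  [ 0.1350   0.6750   0.4050]
  [ 0.0450   0.1025   0.5025]
(I − A)⁻¹ = adj(I−A) / det(I−A) ≈
  [   1.2245     0.5669     0.3401]
  [   0.4082     2.0408     1.2245]
  [   0.1361     0.3099     1.5193]
First solve x = (I − A)⁻¹ d = adj(I−A)·d / det(I−A); in particular x_2 = (0.1350·450 + 0.6750·200 + 0.4050·1025) / 0.33075 = 610.875 / 0.33075 ≈ 1846.9388.
Intermediate flow from 3 to 2: z_32 = a_32 · x_2 = 0.10 × 610.875 / 0.33075 = 61.0875 / 0.33075 ≈ 184.69.

z_32 = 184.69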